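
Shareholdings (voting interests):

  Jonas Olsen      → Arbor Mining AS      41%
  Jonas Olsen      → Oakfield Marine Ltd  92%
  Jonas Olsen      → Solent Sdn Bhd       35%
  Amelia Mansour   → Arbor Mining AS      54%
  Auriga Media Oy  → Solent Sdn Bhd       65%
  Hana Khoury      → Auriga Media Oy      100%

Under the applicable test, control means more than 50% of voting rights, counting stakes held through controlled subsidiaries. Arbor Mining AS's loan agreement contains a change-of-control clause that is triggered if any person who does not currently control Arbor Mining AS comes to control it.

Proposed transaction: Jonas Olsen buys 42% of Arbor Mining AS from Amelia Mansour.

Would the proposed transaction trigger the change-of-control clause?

The purchase adds only to Jonas's holdings (Amelia's stake shrinks), so Jonas is the only person who could newly come to control Arbor.
Jonas holds 92% of Oakfield, so Jonas controls Oakfield.
In Arbor, Jonas's side holds only 41%, not > 50%.
So before the transaction, Jonas does not control Arbor.
After the purchase, Jonas's direct stake in Arbor rises to 41% + 42% = 83%, and Amelia's stake falls to 12%.
Jonas holds 83% of Arbor, so Jonas controls Arbor.
Jonas did not control Arbor before and does after, so the clause is triggered.

Yes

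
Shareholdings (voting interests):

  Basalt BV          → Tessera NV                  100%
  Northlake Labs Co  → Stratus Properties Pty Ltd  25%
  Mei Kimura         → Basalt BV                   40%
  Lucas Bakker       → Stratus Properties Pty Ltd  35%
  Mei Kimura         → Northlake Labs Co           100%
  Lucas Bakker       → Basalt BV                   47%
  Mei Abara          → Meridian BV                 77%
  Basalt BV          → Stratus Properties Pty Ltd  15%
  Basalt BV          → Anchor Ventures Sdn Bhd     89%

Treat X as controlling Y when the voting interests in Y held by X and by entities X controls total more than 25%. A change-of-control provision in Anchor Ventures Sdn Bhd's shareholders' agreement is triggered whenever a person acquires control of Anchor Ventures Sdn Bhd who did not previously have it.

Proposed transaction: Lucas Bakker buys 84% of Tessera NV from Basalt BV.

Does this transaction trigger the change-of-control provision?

No

The purchase adds only to Lucas's holdings (Basalt's stake shrinks), so Lucas is the only person who could newly come to control Anchor.
Lucas holds 47% of Basalt, so Lucas controls Basalt.
Basalt holds 89% of Anchor, so Lucas controls Anchor.
So Lucas already controls Anchor before the transaction.
After the purchase, Lucas holds 84% of Tessera directly, and Basalt's stake falls to 16%.
Lucas controlled Anchor already, so this is not a new person acquiring control; every other person's position is unchanged or reduced.
No new person acquires control, so the clause is not triggered.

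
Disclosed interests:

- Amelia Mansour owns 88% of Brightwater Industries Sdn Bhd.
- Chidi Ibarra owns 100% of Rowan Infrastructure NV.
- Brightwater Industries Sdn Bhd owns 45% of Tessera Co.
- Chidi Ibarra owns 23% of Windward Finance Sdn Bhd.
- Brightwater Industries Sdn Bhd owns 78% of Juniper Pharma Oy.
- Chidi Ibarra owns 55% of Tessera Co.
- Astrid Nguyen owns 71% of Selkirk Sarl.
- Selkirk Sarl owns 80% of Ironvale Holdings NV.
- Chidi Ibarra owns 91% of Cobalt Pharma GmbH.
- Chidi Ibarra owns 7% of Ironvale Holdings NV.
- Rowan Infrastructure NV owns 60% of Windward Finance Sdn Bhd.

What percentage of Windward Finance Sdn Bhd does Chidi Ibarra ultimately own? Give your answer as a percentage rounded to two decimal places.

83.00%

Chidi reaches Windward along 2 paths.
Direct stake: 23% = 23%.
Via Rowan: 100% × 60% = 60%.
Total: 23% + 60% = 83%.
Rounded: 83.00%.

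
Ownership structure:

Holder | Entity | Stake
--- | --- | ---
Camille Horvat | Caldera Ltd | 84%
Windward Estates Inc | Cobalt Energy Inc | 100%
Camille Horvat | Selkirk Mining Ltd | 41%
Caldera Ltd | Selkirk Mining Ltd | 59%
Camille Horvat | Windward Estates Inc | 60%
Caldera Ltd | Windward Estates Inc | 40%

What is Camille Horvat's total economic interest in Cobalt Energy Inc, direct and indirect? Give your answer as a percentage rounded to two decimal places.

93.60%

Camille reaches Cobalt along 2 paths.
Via Windward: 60% × 100% = 60%.
Via Caldera → Windward: 84% × 40% × 100% = 33.6%.
Total: 60% + 33.6% = 93.6%.
Rounded: 93.60%.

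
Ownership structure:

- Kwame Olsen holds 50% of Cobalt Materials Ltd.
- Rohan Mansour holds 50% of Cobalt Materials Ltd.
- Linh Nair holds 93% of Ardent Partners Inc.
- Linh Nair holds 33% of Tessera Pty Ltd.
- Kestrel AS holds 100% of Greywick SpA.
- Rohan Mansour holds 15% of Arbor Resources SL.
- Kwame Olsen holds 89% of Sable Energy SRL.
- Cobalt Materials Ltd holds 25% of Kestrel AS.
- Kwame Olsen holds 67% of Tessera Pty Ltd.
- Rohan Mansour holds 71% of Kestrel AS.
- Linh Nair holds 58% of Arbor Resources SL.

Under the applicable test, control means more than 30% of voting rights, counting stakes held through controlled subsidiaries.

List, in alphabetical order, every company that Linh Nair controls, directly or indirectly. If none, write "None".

Arbor Resources SL, Ardent Partners Inc, Tessera Pty Ltd

Linh holds 33% of Tessera, so Linh controls Tessera.
Linh holds 93% of Ardent, so Linh controls Ardent.
Linh holds 58% of Arbor, so Linh controls Arbor.
No other company's threshold is met.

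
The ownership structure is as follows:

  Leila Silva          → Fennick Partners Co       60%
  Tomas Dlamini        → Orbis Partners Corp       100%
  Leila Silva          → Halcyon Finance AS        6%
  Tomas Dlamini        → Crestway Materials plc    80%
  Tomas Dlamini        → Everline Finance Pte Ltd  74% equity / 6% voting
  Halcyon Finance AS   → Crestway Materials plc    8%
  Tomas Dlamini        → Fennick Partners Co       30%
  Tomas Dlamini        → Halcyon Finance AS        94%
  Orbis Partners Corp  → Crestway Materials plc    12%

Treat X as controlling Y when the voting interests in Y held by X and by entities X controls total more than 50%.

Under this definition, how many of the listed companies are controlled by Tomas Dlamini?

3

Tomas holds 100% of Orbis, so Tomas controls Orbis.
Tomas holds 94% of Halcyon, so Tomas controls Halcyon.
Halcyon and Tomas and Orbis together hold 8% + 80% + 12% = 100% of Crestway, so Tomas controls Crestway.
No other company's threshold is met.
Tomas controls 3 companies.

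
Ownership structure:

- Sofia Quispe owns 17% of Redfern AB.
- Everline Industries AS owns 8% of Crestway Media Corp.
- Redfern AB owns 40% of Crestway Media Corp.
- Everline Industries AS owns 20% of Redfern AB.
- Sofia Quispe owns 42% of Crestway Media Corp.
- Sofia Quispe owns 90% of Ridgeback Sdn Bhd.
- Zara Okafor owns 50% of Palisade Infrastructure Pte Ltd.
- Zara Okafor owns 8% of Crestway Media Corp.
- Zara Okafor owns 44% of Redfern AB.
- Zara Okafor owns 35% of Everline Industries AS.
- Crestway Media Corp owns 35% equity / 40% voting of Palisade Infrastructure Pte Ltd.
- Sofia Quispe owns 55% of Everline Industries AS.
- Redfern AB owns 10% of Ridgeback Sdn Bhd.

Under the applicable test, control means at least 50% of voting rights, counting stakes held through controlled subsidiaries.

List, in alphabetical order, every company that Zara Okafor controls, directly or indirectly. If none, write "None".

Zara holds 50% of Palisade, so Zara controls Palisade.
No other company's threshold is met.

Palisade Infrastructure Pte Ltd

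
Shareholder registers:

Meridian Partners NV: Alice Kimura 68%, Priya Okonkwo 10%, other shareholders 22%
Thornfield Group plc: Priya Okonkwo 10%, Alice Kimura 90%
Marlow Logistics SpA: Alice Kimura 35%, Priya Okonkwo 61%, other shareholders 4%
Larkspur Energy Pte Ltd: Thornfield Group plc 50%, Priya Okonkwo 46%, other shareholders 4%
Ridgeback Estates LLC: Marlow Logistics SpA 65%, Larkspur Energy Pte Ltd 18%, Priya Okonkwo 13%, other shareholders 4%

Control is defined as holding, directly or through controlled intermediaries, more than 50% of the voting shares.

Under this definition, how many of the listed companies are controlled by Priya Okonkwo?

2

Priya holds 61% of Marlow, so Priya controls Marlow.
Marlow and Priya together hold 65% + 13% = 78% of Ridgeback, so Priya controls Ridgeback.
No other company's threshold is met.
Priya controls 2 companies.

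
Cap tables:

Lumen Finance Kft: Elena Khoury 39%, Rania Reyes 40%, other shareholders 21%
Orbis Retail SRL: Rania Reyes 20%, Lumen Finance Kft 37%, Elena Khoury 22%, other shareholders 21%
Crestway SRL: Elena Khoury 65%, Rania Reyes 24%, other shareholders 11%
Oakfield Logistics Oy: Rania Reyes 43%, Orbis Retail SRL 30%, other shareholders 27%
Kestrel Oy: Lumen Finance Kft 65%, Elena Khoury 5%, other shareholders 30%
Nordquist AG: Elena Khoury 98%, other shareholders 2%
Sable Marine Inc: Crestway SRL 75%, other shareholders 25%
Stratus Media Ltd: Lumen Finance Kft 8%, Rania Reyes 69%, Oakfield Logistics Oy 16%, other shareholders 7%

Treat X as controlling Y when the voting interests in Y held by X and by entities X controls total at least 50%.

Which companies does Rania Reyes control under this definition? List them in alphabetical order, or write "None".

Stratus Media Ltd

Rania holds 69% of Stratus, so Rania controls Stratus.
No other company's threshold is met.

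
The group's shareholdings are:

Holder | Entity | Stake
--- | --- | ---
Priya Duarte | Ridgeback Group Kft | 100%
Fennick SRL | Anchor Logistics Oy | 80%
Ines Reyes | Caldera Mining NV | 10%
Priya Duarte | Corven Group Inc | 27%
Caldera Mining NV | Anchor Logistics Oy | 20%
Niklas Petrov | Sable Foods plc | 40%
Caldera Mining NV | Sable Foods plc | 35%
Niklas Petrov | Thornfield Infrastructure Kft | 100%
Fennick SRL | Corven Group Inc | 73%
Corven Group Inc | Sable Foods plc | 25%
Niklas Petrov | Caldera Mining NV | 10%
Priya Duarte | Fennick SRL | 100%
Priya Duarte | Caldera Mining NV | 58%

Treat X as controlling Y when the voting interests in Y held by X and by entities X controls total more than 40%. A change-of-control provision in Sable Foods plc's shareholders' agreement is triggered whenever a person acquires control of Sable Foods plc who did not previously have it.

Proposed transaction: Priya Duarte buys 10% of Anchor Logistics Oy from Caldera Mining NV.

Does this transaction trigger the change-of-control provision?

The purchase adds only to Priya's holdings (Caldera's stake shrinks), so Priya is the only person who could newly come to control Sable.
Priya holds 100% of Fennick, so Priya controls Fennick.
Fennick and Priya together hold 73% + 27% = 100% of Corven, so Priya controls Corven.
Priya holds 58% of Caldera, so Priya controls Caldera.
Corven and Caldera together hold 25% + 35% = 60% of Sable, so Priya controls Sable.
So Priya already controls Sable before the transaction.
After the purchase, Priya holds 10% of Anchor directly, and Caldera's stake falls to 10%.
Priya controlled Sable already, so this is not a new person acquiring control; every other person's position is unchanged or reduced.
No new person acquires control, so the clause is not triggered.

No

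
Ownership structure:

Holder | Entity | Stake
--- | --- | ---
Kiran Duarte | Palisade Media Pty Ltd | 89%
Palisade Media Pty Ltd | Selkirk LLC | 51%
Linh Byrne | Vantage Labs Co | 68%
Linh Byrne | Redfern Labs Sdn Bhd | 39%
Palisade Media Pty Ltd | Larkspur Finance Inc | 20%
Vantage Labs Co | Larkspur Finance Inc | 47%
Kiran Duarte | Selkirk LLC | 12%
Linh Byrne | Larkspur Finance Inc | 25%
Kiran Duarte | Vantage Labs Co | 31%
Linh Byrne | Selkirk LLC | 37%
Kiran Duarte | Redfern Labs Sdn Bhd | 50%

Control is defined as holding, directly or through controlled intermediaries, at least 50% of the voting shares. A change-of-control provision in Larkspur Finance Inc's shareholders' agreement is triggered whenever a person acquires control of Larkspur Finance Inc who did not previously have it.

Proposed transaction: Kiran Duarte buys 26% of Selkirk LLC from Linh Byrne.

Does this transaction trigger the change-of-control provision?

No

The purchase adds only to Kiran's holdings (Linh's stake shrinks), so Kiran is the only person who could newly come to control Larkspur.
Kiran holds 89% of Palisade, so Kiran controls Palisade.
Kiran holds 50% of Redfern, so Kiran controls Redfern.
Palisade and Kiran together hold 51% + 12% = 63% of Selkirk, so Kiran controls Selkirk.
In Larkspur, Kiran's side holds only 20%, not ≥ 50%.
So before the transaction, Kiran does not control Larkspur.
After the purchase, Kiran's direct stake in Selkirk rises to 12% + 26% = 38%, and Linh's stake falls to 11%.
Palisade and Kiran together hold 51% + 38% = 89% of Selkirk, so Kiran controls Selkirk.
After the transaction, Kiran's side holds 20% of Larkspur, not ≥ 50%, so Kiran still does not control Larkspur.
No new person acquires control, so the clause is not triggered.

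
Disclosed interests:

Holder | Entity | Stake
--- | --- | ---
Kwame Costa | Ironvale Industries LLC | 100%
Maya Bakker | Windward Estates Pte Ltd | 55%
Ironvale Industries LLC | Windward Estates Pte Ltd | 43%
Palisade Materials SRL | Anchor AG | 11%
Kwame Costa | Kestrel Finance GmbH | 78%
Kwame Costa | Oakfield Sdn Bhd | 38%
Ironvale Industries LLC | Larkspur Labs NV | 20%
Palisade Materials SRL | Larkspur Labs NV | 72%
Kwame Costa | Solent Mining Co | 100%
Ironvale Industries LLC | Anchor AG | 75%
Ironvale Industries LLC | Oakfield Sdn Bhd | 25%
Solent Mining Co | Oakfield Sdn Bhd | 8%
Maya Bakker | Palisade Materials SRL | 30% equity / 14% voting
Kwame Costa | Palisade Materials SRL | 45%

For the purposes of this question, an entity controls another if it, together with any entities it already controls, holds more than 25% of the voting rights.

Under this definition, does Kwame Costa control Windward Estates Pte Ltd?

Yes

Kwame holds 100% of Ironvale, so Kwame controls Ironvale.
Ironvale holds 43% of Windward, so Kwame controls Windward.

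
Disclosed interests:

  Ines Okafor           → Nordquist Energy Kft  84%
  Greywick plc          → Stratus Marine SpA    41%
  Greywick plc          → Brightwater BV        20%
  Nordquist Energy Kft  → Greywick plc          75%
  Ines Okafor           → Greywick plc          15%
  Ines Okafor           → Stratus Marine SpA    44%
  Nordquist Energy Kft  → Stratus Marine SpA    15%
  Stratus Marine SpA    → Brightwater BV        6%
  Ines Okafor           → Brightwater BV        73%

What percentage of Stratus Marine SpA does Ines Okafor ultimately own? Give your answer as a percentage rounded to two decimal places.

88.58%

Ines reaches Stratus along 4 paths.
Via Nordquist: 84% × 15% = 12.6%.
Direct stake: 44% = 44%.
Via Nordquist → Greywick: 84% × 75% × 41% = 25.83%.
Via Greywick: 15% × 41% = 6.15%.
Total: 12.6% + 44% + 25.83% + 6.15% = 88.58%.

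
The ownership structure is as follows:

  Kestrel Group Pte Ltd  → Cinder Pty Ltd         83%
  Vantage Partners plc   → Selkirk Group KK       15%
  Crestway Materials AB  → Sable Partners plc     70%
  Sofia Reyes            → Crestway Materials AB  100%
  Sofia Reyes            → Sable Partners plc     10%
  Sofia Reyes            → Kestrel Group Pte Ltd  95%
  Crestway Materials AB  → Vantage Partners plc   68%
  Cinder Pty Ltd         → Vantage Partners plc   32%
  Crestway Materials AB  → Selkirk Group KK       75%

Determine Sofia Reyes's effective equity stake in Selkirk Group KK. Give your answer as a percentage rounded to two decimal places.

Sofia reaches Selkirk along 3 paths.
Via Crestway: 100% × 75% = 75%.
Via Kestrel → Cinder → Vantage: 95% × 83% × 32% × 15% = 3.7848%.
Via Crestway → Vantage: 100% × 68% × 15% = 10.2%.
Total: 75% + 3.7848% + 10.2% = 88.9848%.
Rounded: 88.98%.

88.98%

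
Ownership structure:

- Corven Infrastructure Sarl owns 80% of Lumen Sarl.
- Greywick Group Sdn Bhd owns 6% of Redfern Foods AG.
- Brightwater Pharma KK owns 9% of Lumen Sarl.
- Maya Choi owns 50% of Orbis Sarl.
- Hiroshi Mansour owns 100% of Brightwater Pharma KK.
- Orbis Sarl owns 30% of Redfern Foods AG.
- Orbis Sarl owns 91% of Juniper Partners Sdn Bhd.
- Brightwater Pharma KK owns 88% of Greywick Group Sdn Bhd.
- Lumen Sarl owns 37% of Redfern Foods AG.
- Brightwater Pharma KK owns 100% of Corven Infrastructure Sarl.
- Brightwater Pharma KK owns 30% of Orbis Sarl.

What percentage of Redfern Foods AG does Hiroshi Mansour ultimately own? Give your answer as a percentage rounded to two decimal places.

Hiroshi reaches Redfern along 4 paths.
Via Brightwater → Orbis: 100% × 30% × 30% = 9%.
Via Brightwater → Greywick: 100% × 88% × 6% = 5.28%.
Via Brightwater → Lumen: 100% × 9% × 37% = 3.33%.
Via Brightwater → Corven → Lumen: 100% × 100% × 80% × 37% = 29.6%.
Total: 9% + 5.28% + 3.33% + 29.6% = 47.21%.

47.21%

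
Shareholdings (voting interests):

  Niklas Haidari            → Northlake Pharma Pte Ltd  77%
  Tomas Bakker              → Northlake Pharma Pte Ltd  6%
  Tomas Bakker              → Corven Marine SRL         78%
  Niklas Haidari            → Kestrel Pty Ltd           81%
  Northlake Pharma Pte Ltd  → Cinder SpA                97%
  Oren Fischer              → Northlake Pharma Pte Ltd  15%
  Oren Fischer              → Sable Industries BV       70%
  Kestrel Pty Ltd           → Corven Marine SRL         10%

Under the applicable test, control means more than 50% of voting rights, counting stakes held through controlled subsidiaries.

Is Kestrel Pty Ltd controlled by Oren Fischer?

Oren holds 70% of Sable, so Oren controls Sable.
Neither Oren nor any entity Oren controls holds any voting interest in Kestrel.
So Oren does not control Kestrel.

No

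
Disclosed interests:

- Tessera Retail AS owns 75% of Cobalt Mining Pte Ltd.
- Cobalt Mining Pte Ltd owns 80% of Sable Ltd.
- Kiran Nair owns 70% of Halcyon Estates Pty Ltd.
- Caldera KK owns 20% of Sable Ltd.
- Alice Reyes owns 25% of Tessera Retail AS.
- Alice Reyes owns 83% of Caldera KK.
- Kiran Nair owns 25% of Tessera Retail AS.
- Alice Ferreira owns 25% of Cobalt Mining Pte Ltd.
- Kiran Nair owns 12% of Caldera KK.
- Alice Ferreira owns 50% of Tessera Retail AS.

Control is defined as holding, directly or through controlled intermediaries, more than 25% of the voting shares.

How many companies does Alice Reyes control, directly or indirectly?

Alice Reyes holds 83% of Caldera, so Alice Reyes controls Caldera.
No other company's threshold is met.
Alice Reyes controls 1 company.

1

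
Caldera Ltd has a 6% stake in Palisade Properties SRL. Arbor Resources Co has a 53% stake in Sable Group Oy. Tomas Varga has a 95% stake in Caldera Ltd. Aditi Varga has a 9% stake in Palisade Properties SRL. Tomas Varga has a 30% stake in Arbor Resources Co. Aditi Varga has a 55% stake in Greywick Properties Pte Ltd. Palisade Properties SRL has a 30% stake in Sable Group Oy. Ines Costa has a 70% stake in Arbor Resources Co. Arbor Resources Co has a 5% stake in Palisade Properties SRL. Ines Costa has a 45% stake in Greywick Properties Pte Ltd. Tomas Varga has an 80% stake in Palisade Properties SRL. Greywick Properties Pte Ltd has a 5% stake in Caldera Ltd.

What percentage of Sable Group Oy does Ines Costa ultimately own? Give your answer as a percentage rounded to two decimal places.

38.19%

Ines reaches Sable along 3 paths.
Via Greywick → Caldera → Palisade: 45% × 5% × 6% × 30% = 0.0405%.
Via Arbor → Palisade: 70% × 5% × 30% = 1.05%.
Via Arbor: 70% × 53% = 37.1%.
Total: 0.0405% + 1.05% + 37.1% = 38.1905%.
Rounded: 38.19%.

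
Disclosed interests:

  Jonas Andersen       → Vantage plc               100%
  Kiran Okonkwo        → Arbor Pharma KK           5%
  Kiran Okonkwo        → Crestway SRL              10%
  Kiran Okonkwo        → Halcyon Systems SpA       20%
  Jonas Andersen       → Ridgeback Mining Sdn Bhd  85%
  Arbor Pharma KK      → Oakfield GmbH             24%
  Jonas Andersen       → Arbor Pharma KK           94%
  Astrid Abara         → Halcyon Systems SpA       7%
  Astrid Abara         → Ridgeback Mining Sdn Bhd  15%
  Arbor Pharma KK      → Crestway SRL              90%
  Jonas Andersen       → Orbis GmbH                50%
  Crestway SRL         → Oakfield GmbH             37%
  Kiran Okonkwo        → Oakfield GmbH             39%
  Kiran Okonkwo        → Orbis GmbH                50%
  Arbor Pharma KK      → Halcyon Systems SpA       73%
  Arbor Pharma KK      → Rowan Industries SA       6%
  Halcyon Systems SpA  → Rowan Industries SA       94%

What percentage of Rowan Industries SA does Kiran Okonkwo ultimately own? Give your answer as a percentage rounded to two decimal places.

Kiran reaches Rowan along 3 paths.
Via Halcyon: 20% × 94% = 18.8%.
Via Arbor → Halcyon: 5% × 73% × 94% = 3.431%.
Via Arbor: 5% × 6% = 0.3%.
Total: 18.8% + 3.431% + 0.3% = 22.531%.
Rounded: 22.53%.

22.53%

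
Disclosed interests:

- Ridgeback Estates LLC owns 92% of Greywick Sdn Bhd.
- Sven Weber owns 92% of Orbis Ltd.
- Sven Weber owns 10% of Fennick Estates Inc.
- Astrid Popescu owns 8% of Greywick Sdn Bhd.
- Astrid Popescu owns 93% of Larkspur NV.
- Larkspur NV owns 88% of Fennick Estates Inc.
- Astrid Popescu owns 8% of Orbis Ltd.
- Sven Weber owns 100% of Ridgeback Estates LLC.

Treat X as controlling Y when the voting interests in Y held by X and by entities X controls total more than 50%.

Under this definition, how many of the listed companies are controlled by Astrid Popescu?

Astrid holds 93% of Larkspur, so Astrid controls Larkspur.
Larkspur holds 88% of Fennick, so Astrid controls Fennick.
No other company's threshold is met.
Astrid controls 2 companies.

2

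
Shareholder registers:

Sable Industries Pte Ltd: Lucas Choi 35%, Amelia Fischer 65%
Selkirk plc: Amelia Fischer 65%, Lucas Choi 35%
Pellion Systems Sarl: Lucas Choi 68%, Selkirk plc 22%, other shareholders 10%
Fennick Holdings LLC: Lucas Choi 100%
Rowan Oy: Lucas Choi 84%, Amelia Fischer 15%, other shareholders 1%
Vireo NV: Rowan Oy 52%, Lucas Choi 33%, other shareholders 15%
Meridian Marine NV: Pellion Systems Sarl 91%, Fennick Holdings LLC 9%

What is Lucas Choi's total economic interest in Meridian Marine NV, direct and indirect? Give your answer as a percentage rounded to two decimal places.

77.89%

Lucas reaches Meridian along 3 paths.
Via Pellion: 68% × 91% = 61.88%.
Via Selkirk → Pellion: 35% × 22% × 91% = 7.007%.
Via Fennick: 100% × 9% = 9%.
Total: 61.88% + 7.007% + 9% = 77.887%.
Rounded: 77.89%.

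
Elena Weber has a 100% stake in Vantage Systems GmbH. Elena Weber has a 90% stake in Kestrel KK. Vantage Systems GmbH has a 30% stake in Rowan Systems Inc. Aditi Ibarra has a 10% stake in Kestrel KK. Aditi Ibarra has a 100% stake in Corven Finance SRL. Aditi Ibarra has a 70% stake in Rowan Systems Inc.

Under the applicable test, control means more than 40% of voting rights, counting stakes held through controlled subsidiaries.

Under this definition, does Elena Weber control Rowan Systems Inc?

Elena holds 90% of Kestrel, so Elena controls Kestrel.
Elena holds 100% of Vantage, so Elena controls Vantage.
In Rowan, Elena's side holds only 30%, not > 40%.
So Elena does not control Rowan.

No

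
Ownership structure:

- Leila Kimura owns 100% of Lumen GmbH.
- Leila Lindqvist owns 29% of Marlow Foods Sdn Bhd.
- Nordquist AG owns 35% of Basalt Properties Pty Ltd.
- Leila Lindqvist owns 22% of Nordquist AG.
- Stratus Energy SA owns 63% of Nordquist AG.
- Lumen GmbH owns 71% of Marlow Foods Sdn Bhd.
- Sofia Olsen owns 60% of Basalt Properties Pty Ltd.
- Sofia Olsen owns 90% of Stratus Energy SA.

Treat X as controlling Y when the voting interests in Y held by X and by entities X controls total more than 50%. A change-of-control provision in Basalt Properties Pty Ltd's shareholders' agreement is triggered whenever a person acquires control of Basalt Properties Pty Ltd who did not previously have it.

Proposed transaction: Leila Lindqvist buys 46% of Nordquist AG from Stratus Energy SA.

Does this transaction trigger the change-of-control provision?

No

The purchase adds only to Leila Lindqvist's holdings (Stratus's stake shrinks), so Leila Lindqvist is the only person who could newly come to control Basalt.
Leila Lindqvist's largest direct stake is 29% in Marlow, which does not meet the threshold, so Leila Lindqvist controls no company.
Neither Leila Lindqvist nor any entity Leila Lindqvist controls holds any voting interest in Basalt.
So before the transaction, Leila Lindqvist does not control Basalt.
After the purchase, Leila Lindqvist's direct stake in Nordquist rises to 22% + 46% = 68%, and Stratus's stake falls to 17%.
Leila Lindqvist holds 68% of Nordquist, so Leila Lindqvist controls Nordquist.
After the transaction, Leila Lindqvist's side holds 35% of Basalt, not > 50%, so Leila Lindqvist still does not control Basalt.
No new person acquires control, so the clause is not triggered.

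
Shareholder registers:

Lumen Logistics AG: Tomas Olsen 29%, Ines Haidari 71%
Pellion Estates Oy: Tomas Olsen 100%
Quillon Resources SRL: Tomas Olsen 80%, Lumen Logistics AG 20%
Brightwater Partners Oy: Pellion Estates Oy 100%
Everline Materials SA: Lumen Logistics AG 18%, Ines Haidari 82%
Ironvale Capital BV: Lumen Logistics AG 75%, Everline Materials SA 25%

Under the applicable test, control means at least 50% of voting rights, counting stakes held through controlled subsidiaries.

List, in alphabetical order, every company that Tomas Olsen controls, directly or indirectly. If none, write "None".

Brightwater Partners Oy, Pellion Estates Oy, Quillon Resources SRL

Tomas holds 100% of Pellion, so Tomas controls Pellion.
Tomas holds 80% of Quillon, so Tomas controls Quillon.
Pellion holds 100% of Brightwater, so Tomas controls Brightwater.
No other company's threshold is met.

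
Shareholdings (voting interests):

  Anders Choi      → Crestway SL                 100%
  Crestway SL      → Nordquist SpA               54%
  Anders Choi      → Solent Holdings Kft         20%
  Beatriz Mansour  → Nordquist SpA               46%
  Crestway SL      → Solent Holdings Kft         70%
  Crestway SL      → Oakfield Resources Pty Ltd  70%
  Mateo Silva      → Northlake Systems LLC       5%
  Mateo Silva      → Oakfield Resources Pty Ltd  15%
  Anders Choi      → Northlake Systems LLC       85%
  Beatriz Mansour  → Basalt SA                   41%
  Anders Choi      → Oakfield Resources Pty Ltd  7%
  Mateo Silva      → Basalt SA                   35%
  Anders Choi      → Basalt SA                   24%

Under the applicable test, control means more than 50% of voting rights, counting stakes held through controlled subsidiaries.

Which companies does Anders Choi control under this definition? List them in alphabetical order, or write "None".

Anders holds 100% of Crestway, so Anders controls Crestway.
Crestway holds 54% of Nordquist, so Anders controls Nordquist.
Anders holds 85% of Northlake, so Anders controls Northlake.
Crestway and Anders together hold 70% + 7% = 77% of Oakfield, so Anders controls Oakfield.
Anders and Crestway together hold 20% + 70% = 90% of Solent, so Anders controls Solent.
No other company's threshold is met.

Crestway SL, Nordquist SpA, Northlake Systems LLC, Oakfield Resources Pty Ltd, Solent Holdings Kft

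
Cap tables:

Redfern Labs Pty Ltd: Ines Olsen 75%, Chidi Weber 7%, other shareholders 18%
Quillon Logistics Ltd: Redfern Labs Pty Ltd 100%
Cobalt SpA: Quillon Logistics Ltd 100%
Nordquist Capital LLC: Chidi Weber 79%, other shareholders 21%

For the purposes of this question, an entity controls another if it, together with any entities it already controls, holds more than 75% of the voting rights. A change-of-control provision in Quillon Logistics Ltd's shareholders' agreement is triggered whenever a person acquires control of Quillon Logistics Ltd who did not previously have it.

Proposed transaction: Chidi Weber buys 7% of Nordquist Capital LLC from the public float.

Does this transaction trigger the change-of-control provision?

The purchase changes only Chidi's holdings, so Chidi is the only person who could newly come to control Quillon.
Chidi holds 79% of Nordquist, so Chidi controls Nordquist.
Neither Chidi nor any entity Chidi controls holds any voting interest in Quillon.
So before the transaction, Chidi does not control Quillon.
After the purchase, Chidi's direct stake in Nordquist rises to 79% + 7% = 86%.
Chidi holds 86% of Nordquist, so Chidi controls Nordquist.
After the transaction, neither Chidi nor any entity Chidi controls holds a voting interest in Quillon, so Chidi still does not control it.
No new person acquires control, so the clause is not triggered.

No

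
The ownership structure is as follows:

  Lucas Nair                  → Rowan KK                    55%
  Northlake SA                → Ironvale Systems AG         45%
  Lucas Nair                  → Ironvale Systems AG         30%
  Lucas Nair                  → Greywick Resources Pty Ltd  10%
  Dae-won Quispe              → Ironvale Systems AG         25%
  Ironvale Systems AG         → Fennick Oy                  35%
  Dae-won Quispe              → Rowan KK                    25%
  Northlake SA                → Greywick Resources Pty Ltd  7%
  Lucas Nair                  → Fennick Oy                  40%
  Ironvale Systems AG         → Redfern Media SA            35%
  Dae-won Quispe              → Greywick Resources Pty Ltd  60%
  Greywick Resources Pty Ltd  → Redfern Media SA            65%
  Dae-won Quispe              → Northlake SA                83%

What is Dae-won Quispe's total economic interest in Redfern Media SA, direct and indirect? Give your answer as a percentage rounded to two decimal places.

Dae-won reaches Redfern along 4 paths.
Via Northlake → Ironvale: 83% × 45% × 35% = 13.0725%.
Via Ironvale: 25% × 35% = 8.75%.
Via Northlake → Greywick: 83% × 7% × 65% = 3.7765%.
Via Greywick: 60% × 65% = 39%.
Total: 13.0725% + 8.75% + 3.7765% + 39% = 64.599%.
Rounded: 64.60%.

64.60%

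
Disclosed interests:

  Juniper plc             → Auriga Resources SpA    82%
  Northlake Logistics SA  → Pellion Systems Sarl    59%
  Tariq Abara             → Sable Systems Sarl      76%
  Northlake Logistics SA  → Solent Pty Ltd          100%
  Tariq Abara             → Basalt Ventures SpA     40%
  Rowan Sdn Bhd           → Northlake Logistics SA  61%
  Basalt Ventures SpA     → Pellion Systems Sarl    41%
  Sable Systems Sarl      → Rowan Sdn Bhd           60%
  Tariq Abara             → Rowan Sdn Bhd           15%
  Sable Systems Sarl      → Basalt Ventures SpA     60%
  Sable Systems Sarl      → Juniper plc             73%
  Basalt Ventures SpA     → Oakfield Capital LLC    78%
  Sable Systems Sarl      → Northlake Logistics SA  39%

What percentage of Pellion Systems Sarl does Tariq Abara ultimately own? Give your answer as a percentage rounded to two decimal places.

74.39%

Tariq reaches Pellion along 5 paths.
Via Basalt: 40% × 41% = 16.4%.
Via Sable → Basalt: 76% × 60% × 41% = 18.696%.
Via Rowan → Northlake: 15% × 61% × 59% = 5.3985%.
Via Sable → Rowan → Northlake: 76% × 60% × 61% × 59% = 16.41144%.
Via Sable → Northlake: 76% × 39% × 59% = 17.4876%.
Total: 16.4% + 18.696% + 5.3985% + 16.41144% + 17.4876% = 74.39354%.
Rounded: 74.39%.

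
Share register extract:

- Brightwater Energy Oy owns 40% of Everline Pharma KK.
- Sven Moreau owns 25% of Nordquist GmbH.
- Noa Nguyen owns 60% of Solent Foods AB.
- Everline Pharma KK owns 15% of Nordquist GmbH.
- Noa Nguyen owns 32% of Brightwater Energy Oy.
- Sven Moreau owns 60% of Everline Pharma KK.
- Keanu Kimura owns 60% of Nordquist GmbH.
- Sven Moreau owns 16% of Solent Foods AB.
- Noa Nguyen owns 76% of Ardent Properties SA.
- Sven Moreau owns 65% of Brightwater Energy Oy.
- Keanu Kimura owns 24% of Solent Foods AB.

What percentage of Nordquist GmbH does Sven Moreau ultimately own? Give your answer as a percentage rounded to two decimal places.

Sven reaches Nordquist along 3 paths.
Via Brightwater → Everline: 65% × 40% × 15% = 3.9%.
Via Everline: 60% × 15% = 9%.
Direct stake: 25% = 25%.
Total: 3.9% + 9% + 25% = 37.9%.
Rounded: 37.90%.

37.90%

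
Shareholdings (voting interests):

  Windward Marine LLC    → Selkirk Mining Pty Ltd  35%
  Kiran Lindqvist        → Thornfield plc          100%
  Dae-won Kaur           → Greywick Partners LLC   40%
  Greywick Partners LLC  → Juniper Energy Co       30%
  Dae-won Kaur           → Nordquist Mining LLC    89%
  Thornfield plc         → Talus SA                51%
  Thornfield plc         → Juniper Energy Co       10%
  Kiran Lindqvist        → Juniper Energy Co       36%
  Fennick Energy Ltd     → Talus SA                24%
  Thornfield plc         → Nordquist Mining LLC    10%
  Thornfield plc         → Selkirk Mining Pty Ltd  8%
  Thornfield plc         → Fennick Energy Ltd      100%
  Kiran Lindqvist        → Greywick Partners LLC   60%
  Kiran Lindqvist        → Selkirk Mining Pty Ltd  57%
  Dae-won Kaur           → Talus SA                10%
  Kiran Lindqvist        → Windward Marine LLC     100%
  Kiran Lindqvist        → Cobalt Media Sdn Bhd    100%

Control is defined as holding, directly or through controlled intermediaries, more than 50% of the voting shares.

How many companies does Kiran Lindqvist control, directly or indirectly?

8

Kiran holds 100% of Windward, so Kiran controls Windward.
Kiran holds 100% of Thornfield, so Kiran controls Thornfield.
Thornfield and Windward and Kiran together hold 8% + 35% + 57% = 100% of Selkirk, so Kiran controls Selkirk.
Thornfield holds 100% of Fennick, so Kiran controls Fennick.
Kiran holds 60% of Greywick, so Kiran controls Greywick.
Kiran holds 100% of Cobalt, so Kiran controls Cobalt.
Thornfield and Fennick together hold 51% + 24% = 75% of Talus, so Kiran controls Talus.
Thornfield and Kiran and Greywick together hold 10% + 36% + 30% = 76% of Juniper, so Kiran controls Juniper.
No other company's threshold is met.
Kiran controls 8 companies.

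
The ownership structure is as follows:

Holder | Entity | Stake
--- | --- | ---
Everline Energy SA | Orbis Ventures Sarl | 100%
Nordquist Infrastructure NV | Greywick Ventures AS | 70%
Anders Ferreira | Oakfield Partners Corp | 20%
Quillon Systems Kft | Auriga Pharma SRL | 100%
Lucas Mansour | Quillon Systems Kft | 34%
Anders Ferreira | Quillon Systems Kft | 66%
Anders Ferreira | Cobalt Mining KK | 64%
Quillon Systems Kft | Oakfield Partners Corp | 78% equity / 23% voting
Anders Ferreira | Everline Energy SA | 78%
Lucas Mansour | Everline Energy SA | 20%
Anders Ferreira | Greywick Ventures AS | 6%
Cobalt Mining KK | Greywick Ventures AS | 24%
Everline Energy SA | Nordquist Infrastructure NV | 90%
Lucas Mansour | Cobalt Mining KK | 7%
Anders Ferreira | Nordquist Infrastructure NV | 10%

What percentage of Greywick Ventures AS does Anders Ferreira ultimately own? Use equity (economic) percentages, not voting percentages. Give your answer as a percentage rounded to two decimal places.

77.50%

Anders reaches Greywick along 4 paths.
Via Nordquist: 10% × 70% = 7%.
Via Everline → Nordquist: 78% × 90% × 70% = 49.14%.
Via Cobalt: 64% × 24% = 15.36%.
Direct stake: 6% = 6%.
Total: 7% + 49.14% + 15.36% + 6% = 77.5%.
Rounded: 77.50%.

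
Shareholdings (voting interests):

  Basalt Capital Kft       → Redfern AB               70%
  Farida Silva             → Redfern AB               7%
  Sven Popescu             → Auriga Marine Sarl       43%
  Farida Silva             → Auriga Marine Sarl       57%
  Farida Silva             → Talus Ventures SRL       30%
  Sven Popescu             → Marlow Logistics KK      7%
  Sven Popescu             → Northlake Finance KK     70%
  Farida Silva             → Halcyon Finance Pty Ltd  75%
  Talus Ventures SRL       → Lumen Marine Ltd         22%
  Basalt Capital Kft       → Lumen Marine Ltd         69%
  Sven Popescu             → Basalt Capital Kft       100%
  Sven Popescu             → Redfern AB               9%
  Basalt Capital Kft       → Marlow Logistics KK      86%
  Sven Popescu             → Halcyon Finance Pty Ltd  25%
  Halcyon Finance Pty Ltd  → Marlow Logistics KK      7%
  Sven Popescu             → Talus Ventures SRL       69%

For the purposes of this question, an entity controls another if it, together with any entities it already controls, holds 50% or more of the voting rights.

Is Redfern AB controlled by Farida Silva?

No

Farida holds 57% of Auriga, so Farida controls Auriga.
Farida holds 75% of Halcyon, so Farida controls Halcyon.
In Redfern, Farida's side holds only 7%, not ≥ 50%.
So Farida does not control Redfern.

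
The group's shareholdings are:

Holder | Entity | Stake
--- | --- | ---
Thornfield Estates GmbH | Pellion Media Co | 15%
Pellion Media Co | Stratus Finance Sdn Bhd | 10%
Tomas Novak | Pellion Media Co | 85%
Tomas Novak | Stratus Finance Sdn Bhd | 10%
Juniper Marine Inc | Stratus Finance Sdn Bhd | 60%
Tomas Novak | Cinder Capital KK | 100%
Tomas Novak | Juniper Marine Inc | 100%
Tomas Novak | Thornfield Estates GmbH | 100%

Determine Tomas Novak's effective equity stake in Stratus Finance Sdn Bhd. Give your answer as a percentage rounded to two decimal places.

80.00%

Tomas reaches Stratus along 4 paths.
Direct stake: 10% = 10%.
Via Pellion: 85% × 10% = 8.5%.
Via Thornfield → Pellion: 100% × 15% × 10% = 1.5%.
Via Juniper: 100% × 60% = 60%.
Total: 10% + 8.5% + 1.5% + 60% = 80%.
Rounded: 80.00%.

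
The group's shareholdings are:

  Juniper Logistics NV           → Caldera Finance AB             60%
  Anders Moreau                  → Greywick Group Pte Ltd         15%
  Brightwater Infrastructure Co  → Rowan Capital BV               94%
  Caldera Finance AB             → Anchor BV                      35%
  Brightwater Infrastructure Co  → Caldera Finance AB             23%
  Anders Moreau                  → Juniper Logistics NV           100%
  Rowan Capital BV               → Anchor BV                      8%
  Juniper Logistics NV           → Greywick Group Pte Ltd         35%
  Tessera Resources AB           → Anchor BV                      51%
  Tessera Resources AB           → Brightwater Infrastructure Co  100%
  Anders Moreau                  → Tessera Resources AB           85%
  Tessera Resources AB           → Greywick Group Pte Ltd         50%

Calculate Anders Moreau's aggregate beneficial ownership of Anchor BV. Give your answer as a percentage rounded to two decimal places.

77.58%

Anders reaches Anchor along 4 paths.
Via Juniper → Caldera: 100% × 60% × 35% = 21%.
Via Tessera → Brightwater → Caldera: 85% × 100% × 23% × 35% = 6.8425%.
Via Tessera: 85% × 51% = 43.35%.
Via Tessera → Brightwater → Rowan: 85% × 100% × 94% × 8% = 6.392%.
Total: 21% + 6.8425% + 43.35% + 6.392% = 77.5845%.
Rounded: 77.58%.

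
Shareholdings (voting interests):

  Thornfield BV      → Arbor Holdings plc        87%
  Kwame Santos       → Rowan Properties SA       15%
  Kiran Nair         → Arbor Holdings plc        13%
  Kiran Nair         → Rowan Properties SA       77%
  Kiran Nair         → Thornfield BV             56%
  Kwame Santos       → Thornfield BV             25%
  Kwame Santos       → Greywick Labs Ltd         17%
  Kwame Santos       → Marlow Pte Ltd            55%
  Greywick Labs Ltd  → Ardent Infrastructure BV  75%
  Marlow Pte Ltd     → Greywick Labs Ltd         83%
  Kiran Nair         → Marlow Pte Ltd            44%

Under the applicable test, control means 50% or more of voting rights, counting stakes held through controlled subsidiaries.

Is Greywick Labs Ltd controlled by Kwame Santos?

Kwame holds 55% of Marlow, so Kwame controls Marlow.
Marlow and Kwame together hold 83% + 17% = 100% of Greywick, so Kwame controls Greywick.

Yes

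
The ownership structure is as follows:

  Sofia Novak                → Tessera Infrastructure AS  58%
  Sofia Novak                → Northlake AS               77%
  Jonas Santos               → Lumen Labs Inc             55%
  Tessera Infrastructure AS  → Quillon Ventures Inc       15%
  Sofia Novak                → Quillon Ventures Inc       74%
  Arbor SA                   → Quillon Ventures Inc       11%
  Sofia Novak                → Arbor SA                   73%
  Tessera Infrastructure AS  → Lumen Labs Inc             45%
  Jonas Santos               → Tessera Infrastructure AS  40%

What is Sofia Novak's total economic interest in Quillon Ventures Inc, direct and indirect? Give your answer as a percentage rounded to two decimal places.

90.73%

Sofia reaches Quillon along 3 paths.
Via Tessera: 58% × 15% = 8.7%.
Via Arbor: 73% × 11% = 8.03%.
Direct stake: 74% = 74%.
Total: 8.7% + 8.03% + 74% = 90.73%.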